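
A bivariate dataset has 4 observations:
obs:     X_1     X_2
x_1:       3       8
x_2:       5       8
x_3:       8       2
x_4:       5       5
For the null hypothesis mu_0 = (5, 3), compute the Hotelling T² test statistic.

Step 1 — sample mean vector:
  mean(X_1) = (3 + 5 + 8 + 5) / 4 = 21/4 = 5.25
  mean(X_2) = (8 + 8 + 2 + 5) / 4 = 23/4 = 5.75
  x̄ = (5.25, 5.75),  deviation x̄ - mu_0 = (5.25, 5.75) - (5, 3) = (0.25, 2.75).

Step 2 — sample covariance matrix, S[i,j] = (1/(n-1)) · Σ_k (x_{k,i} - mean_i) · (x_{k,j} - mean_j), divisor n-1 = 3:
  S[X_1,X_1] = ((-2.25)·(-2.25) + (-0.25)·(-0.25) + (2.75)·(2.75) + (-0.25)·(-0.25)) / 3 = 12.75/3 = 4.25
  S[X_1,X_2] = ((-2.25)·(2.25) + (-0.25)·(2.25) + (2.75)·(-3.75) + (-0.25)·(-0.75)) / 3 = -15.75/3 = -5.25
  S[X_2,X_2] = ((2.25)·(2.25) + (2.25)·(2.25) + (-3.75)·(-3.75) + (-0.75)·(-0.75)) / 3 = 24.75/3 = 8.25
  S = [[4.25, -5.25],
 [-5.25, 8.25]].

Step 3 — invert S. det(S) = 4.25·8.25 - (-5.25)² = 7.5.
  S^{-1} = (1/det) · [[d, -b], [-b, a]] = [[1.1, 0.7],
 [0.7, 0.5667]].

Step 4 — quadratic form (x̄ - mu_0)^T · S^{-1} · (x̄ - mu_0):
  S^{-1} · (x̄ - mu_0) = (2.2, 1.7333),
  (x̄ - mu_0)^T · [...] = (0.25)·(2.2) + (2.75)·(1.7333) = 5.3167.

Step 5 — scale by n: T² = 4 · 5.3167 = 21.2667.

T² ≈ 21.2667


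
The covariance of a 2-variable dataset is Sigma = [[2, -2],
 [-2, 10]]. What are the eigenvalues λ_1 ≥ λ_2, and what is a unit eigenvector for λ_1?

Step 1 — characteristic polynomial of 2×2 Sigma:
  det(Sigma - λI) = λ² - trace · λ + det = 0.
  trace = 2 + 10 = 12, det = 2·10 - (-2)² = 16.
Step 2 — discriminant:
  Δ = trace² - 4·det = 144 - 64 = 80.
Step 3 — eigenvalues:
  λ = (trace ± √Δ)/2 = (12 ± 8.9443)/2,
  λ_1 = 10.4721,  λ_2 = 1.5279.

Step 4 — unit eigenvector for λ_1: solve (Sigma - λ_1 I)v = 0. First row:
  (2 - 10.4721)·v_x + (-2)·v_y = 0, i.e. (-8.4721)·v_x + (-2)·v_y = 0,
  so v ∝ (b, λ_1 - a) = (-2, 8.4721); multiply by -1 so the first entry is positive: u = (2, -8.4721).
  ||u|| = √((2)² + (-8.4721)²) = √(75.7771) ≈ 8.705,
  v_1 = u/||u|| ≈ (0.2298, -0.9732) (||v_1|| = 1).

λ_1 = 10.4721,  λ_2 = 1.5279;  v_1 ≈ (0.2298, -0.9732)


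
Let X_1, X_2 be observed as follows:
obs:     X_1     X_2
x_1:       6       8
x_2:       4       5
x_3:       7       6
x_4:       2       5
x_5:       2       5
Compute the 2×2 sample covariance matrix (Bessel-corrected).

Step 1 — column means:
  mean(X_1) = (6 + 4 + 7 + 2 + 2) / 5 = 21/5 = 4.2
  mean(X_2) = (8 + 5 + 6 + 5 + 5) / 5 = 29/5 = 5.8

Step 2 — sample covariance S[i,j] = (1/(n-1)) · Σ_k (x_{k,i} - mean_i) · (x_{k,j} - mean_j), with n-1 = 4.
  S[X_1,X_1] = ((1.8)·(1.8) + (-0.2)·(-0.2) + (2.8)·(2.8) + (-2.2)·(-2.2) + (-2.2)·(-2.2)) / 4 = 20.8/4 = 5.2
  S[X_1,X_2] = ((1.8)·(2.2) + (-0.2)·(-0.8) + (2.8)·(0.2) + (-2.2)·(-0.8) + (-2.2)·(-0.8)) / 4 = 8.2/4 = 2.05
  S[X_2,X_2] = ((2.2)·(2.2) + (-0.8)·(-0.8) + (0.2)·(0.2) + (-0.8)·(-0.8) + (-0.8)·(-0.8)) / 4 = 6.8/4 = 1.7

S is symmetric (S[j,i] = S[i,j]). Assembling:

S = [[5.2, 2.05],
 [2.05, 1.7]]


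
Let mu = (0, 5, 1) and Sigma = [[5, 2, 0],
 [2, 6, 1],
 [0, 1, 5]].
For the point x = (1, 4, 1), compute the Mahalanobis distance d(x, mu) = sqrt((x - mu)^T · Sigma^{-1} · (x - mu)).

Step 1 — centre the observation: (x - mu) = (1, -1, 0).

Step 2 — invert Sigma (cofactor / det for 3×3, or solve directly):
  Sigma^{-1} = [[0.232, -0.08, 0.016],
 [-0.08, 0.2, -0.04],
 [0.016, -0.04, 0.208]].

Step 3 — form the quadratic (x - mu)^T · Sigma^{-1} · (x - mu):
  Sigma^{-1} · (x - mu) = (0.312, -0.28, 0.056).
  (x - mu)^T · [Sigma^{-1} · (x - mu)] = (1)·(0.312) + (-1)·(-0.28) + (0)·(0.056) = 0.592.

Step 4 — take square root: d = √(0.592) ≈ 0.7694.

d(x, mu) = √(0.592) ≈ 0.7694


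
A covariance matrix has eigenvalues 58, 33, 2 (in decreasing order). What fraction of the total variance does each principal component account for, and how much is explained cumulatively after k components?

Step 1 — total variance = trace(Sigma) = Σ λ_i = 58 + 33 + 2 = 93.

Step 2 — fraction explained by component i = λ_i / Σ λ:
  PC1: 58/93 = 0.6237
  PC2: 33/93 = 0.3548
  PC3: 2/93 = 0.0215

Step 3 — cumulative fraction after k components = (λ_1 + ... + λ_k) / Σ λ:
  k = 1: 58/93 = 0.6237
  k = 2: (58 + 33)/93 = 91/93 = 0.9785
  k = 3: (58 + 33 + 2)/93 = 93/93 = 1

Summary (fraction, with percent):

explained: PC1 0.6237 (62.37%), PC2 0.3548 (35.48%), PC3 0.0215 (2.15%);  cumulative: 0.6237, 0.9785, 1


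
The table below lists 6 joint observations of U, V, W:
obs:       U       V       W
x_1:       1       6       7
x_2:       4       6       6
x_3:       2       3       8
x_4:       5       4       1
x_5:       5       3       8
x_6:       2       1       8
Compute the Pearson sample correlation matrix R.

Step 1 — column means:
  mean(U) = (1 + 4 + 2 + 5 + 5 + 2) / 6 = 19/6 = 3.1667
  mean(V) = (6 + 6 + 3 + 4 + 3 + 1) / 6 = 23/6 = 3.8333
  mean(W) = (7 + 6 + 8 + 1 + 8 + 8) / 6 = 38/6 = 6.3333

Step 2 — sample variances and covariances s[i,j] = (1/(n-1)) · Σ_k (x_{k,i} - mean_i) · (x_{k,j} - mean_j), with n-1 = 5:
  s[U,U] = ((-2.1667)·(-2.1667) + (0.8333)·(0.8333) + (-1.1667)·(-1.1667) + (1.8333)·(1.8333) + (1.8333)·(1.8333) + (-1.1667)·(-1.1667)) / 5 = 14.8333/5 = 2.9667
  s[U,V] = ((-2.1667)·(2.1667) + (0.8333)·(2.1667) + (-1.1667)·(-0.8333) + (1.8333)·(0.1667) + (1.8333)·(-0.8333) + (-1.1667)·(-2.8333)) / 5 = 0.1667/5 = 0.0333
  s[U,W] = ((-2.1667)·(0.6667) + (0.8333)·(-0.3333) + (-1.1667)·(1.6667) + (1.8333)·(-5.3333) + (1.8333)·(1.6667) + (-1.1667)·(1.6667)) / 5 = -12.3333/5 = -2.4667
  s[V,V] = ((2.1667)·(2.1667) + (2.1667)·(2.1667) + (-0.8333)·(-0.8333) + (0.1667)·(0.1667) + (-0.8333)·(-0.8333) + (-2.8333)·(-2.8333)) / 5 = 18.8333/5 = 3.7667
  s[V,W] = ((2.1667)·(0.6667) + (2.1667)·(-0.3333) + (-0.8333)·(1.6667) + (0.1667)·(-5.3333) + (-0.8333)·(1.6667) + (-2.8333)·(1.6667)) / 5 = -7.6667/5 = -1.5333
  s[W,W] = ((0.6667)·(0.6667) + (-0.3333)·(-0.3333) + (1.6667)·(1.6667) + (-5.3333)·(-5.3333) + (1.6667)·(1.6667) + (1.6667)·(1.6667)) / 5 = 37.3333/5 = 7.4667
  Sample standard deviations s_i = √(s[i,i]):
  s(U) = √(2.9667) = 1.7224
  s(V) = √(3.7667) = 1.9408
  s(W) = √(7.4667) = 2.7325

Step 3 — r_{ij} = s_{ij} / (s_i · s_j):
  r[U,U] = 1 (diagonal).
  r[U,V] = 0.0333 / (1.7224 · 1.9408) = 0.0333 / 3.3428 = 0.01
  r[U,W] = -2.4667 / (1.7224 · 2.7325) = -2.4667 / 4.7065 = -0.5241
  r[V,V] = 1 (diagonal).
  r[V,W] = -1.5333 / (1.9408 · 2.7325) = -1.5333 / 5.3032 = -0.2891
  r[W,W] = 1 (diagonal).

R is symmetric with unit diagonal. Assembling:

R = [[1, 0.01, -0.5241],
 [0.01, 1, -0.2891],
 [-0.5241, -0.2891, 1]]


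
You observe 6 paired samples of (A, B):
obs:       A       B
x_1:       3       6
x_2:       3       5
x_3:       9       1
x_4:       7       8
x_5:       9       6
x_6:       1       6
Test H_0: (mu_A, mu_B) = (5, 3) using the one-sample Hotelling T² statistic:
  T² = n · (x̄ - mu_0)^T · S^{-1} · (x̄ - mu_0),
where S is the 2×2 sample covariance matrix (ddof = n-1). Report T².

Step 1 — sample mean vector:
  mean(A) = (3 + 3 + 9 + 7 + 9 + 1) / 6 = 32/6 = 5.3333
  mean(B) = (6 + 5 + 1 + 8 + 6 + 6) / 6 = 32/6 = 5.3333
  x̄ = (5.3333, 5.3333),  deviation x̄ - mu_0 = (5.3333, 5.3333) - (5, 3) = (0.3333, 2.3333).

Step 2 — sample covariance matrix, S[i,j] = (1/(n-1)) · Σ_k (x_{k,i} - mean_i) · (x_{k,j} - mean_j), divisor n-1 = 5:
  S[A,A] = ((-2.3333)·(-2.3333) + (-2.3333)·(-2.3333) + (3.6667)·(3.6667) + (1.6667)·(1.6667) + (3.6667)·(3.6667) + (-4.3333)·(-4.3333)) / 5 = 59.3333/5 = 11.8667
  S[A,B] = ((-2.3333)·(0.6667) + (-2.3333)·(-0.3333) + (3.6667)·(-4.3333) + (1.6667)·(2.6667) + (3.6667)·(0.6667) + (-4.3333)·(0.6667)) / 5 = -12.6667/5 = -2.5333
  S[B,B] = ((0.6667)·(0.6667) + (-0.3333)·(-0.3333) + (-4.3333)·(-4.3333) + (2.6667)·(2.6667) + (0.6667)·(0.6667) + (0.6667)·(0.6667)) / 5 = 27.3333/5 = 5.4667
  S = [[11.8667, -2.5333],
 [-2.5333, 5.4667]].

Step 3 — invert S. det(S) = 11.8667·5.4667 - (-2.5333)² = 58.4533.
  S^{-1} = (1/det) · [[d, -b], [-b, a]] = [[0.0935, 0.0433],
 [0.0433, 0.203]].

Step 4 — quadratic form (x̄ - mu_0)^T · S^{-1} · (x̄ - mu_0):
  S^{-1} · (x̄ - mu_0) = (0.1323, 0.4881),
  (x̄ - mu_0)^T · [...] = (0.3333)·(0.1323) + (2.3333)·(0.4881) = 1.1831.

Step 5 — scale by n: T² = 6 · 1.1831 = 7.0985.

T² ≈ 7.0985


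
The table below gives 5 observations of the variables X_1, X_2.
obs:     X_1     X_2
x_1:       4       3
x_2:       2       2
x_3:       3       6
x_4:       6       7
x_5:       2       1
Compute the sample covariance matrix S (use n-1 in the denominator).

Step 1 — column means:
  mean(X_1) = (4 + 2 + 3 + 6 + 2) / 5 = 17/5 = 3.4
  mean(X_2) = (3 + 2 + 6 + 7 + 1) / 5 = 19/5 = 3.8

Step 2 — sample covariance S[i,j] = (1/(n-1)) · Σ_k (x_{k,i} - mean_i) · (x_{k,j} - mean_j), with n-1 = 4.
  S[X_1,X_1] = ((0.6)·(0.6) + (-1.4)·(-1.4) + (-0.4)·(-0.4) + (2.6)·(2.6) + (-1.4)·(-1.4)) / 4 = 11.2/4 = 2.8
  S[X_1,X_2] = ((0.6)·(-0.8) + (-1.4)·(-1.8) + (-0.4)·(2.2) + (2.6)·(3.2) + (-1.4)·(-2.8)) / 4 = 13.4/4 = 3.35
  S[X_2,X_2] = ((-0.8)·(-0.8) + (-1.8)·(-1.8) + (2.2)·(2.2) + (3.2)·(3.2) + (-2.8)·(-2.8)) / 4 = 26.8/4 = 6.7

S is symmetric (S[j,i] = S[i,j]). Assembling:

S = [[2.8, 3.35],
 [3.35, 6.7]]


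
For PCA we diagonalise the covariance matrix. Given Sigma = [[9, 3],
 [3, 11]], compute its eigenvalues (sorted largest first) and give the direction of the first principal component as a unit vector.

Step 1 — characteristic polynomial of 2×2 Sigma:
  det(Sigma - λI) = λ² - trace · λ + det = 0.
  trace = 9 + 11 = 20, det = 9·11 - (3)² = 90.
Step 2 — discriminant:
  Δ = trace² - 4·det = 400 - 360 = 40.
Step 3 — eigenvalues:
  λ = (trace ± √Δ)/2 = (20 ± 6.3246)/2,
  λ_1 = 13.1623,  λ_2 = 6.8377.

Step 4 — unit eigenvector for λ_1: solve (Sigma - λ_1 I)v = 0. First row:
  (9 - 13.1623)·v_x + (3)·v_y = 0, i.e. (-4.1623)·v_x + (3)·v_y = 0,
  so v ∝ (b, λ_1 - a) = (3, 4.1623) = u.
  ||u|| = √((3)² + (4.1623)²) = √(26.3246) ≈ 5.1307,
  v_1 = u/||u|| ≈ (0.5847, 0.8112) (||v_1|| = 1).

λ_1 = 13.1623,  λ_2 = 6.8377;  v_1 ≈ (0.5847, 0.8112)


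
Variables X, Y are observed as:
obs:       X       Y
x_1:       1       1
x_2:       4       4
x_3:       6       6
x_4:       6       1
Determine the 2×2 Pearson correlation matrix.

Step 1 — column means:
  mean(X) = (1 + 4 + 6 + 6) / 4 = 17/4 = 4.25
  mean(Y) = (1 + 4 + 6 + 1) / 4 = 12/4 = 3

Step 2 — sample variances and covariances s[i,j] = (1/(n-1)) · Σ_k (x_{k,i} - mean_i) · (x_{k,j} - mean_j), with n-1 = 3:
  s[X,X] = ((-3.25)·(-3.25) + (-0.25)·(-0.25) + (1.75)·(1.75) + (1.75)·(1.75)) / 3 = 16.75/3 = 5.5833
  s[X,Y] = ((-3.25)·(-2) + (-0.25)·(1) + (1.75)·(3) + (1.75)·(-2)) / 3 = 8/3 = 2.6667
  s[Y,Y] = ((-2)·(-2) + (1)·(1) + (3)·(3) + (-2)·(-2)) / 3 = 18/3 = 6
  Sample standard deviations s_i = √(s[i,i]):
  s(X) = √(5.5833) = 2.3629
  s(Y) = √(6) = 2.4495

Step 3 — r_{ij} = s_{ij} / (s_i · s_j):
  r[X,X] = 1 (diagonal).
  r[X,Y] = 2.6667 / (2.3629 · 2.4495) = 2.6667 / 5.7879 = 0.4607
  r[Y,Y] = 1 (diagonal).

R is symmetric with unit diagonal. Assembling:

R = [[1, 0.4607],
 [0.4607, 1]]


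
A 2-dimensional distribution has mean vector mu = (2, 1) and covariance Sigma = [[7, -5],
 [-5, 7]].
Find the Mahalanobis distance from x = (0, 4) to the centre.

Step 1 — centre the observation: (x - mu) = (-2, 3).

Step 2 — invert Sigma. det(Sigma) = 7·7 - (-5)² = 24.
  Sigma^{-1} = (1/det) · [[d, -b], [-b, a]] = [[0.2917, 0.2083],
 [0.2083, 0.2917]].

Step 3 — form the quadratic (x - mu)^T · Sigma^{-1} · (x - mu):
  Sigma^{-1} · (x - mu) = (0.0417, 0.4583).
  (x - mu)^T · [Sigma^{-1} · (x - mu)] = (-2)·(0.0417) + (3)·(0.4583) = 1.2917.

Step 4 — take square root: d = √(1.2917) ≈ 1.1365.

d(x, mu) = √(1.2917) ≈ 1.1365


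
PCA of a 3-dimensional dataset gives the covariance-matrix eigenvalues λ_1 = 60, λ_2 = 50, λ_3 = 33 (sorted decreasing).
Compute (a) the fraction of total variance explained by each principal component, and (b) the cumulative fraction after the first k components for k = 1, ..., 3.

Step 1 — total variance = trace(Sigma) = Σ λ_i = 60 + 50 + 33 = 143.

Step 2 — fraction explained by component i = λ_i / Σ λ:
  PC1: 60/143 = 0.4196
  PC2: 50/143 = 0.3497
  PC3: 33/143 = 0.2308

Step 3 — cumulative fraction after k components = (λ_1 + ... + λ_k) / Σ λ:
  k = 1: 60/143 = 0.4196
  k = 2: (60 + 50)/143 = 110/143 = 0.7692
  k = 3: (60 + 50 + 33)/143 = 143/143 = 1

Summary (fraction, with percent):

explained: PC1 0.4196 (41.96%), PC2 0.3497 (34.97%), PC3 0.2308 (23.08%);  cumulative: 0.4196, 0.7692, 1


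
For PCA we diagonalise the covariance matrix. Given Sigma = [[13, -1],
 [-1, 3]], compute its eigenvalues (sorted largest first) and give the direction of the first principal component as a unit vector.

Step 1 — characteristic polynomial of 2×2 Sigma:
  det(Sigma - λI) = λ² - trace · λ + det = 0.
  trace = 13 + 3 = 16, det = 13·3 - (-1)² = 38.
Step 2 — discriminant:
  Δ = trace² - 4·det = 256 - 152 = 104.
Step 3 — eigenvalues:
  λ = (trace ± √Δ)/2 = (16 ± 10.198)/2,
  λ_1 = 13.099,  λ_2 = 2.901.

Step 4 — unit eigenvector for λ_1: solve (Sigma - λ_1 I)v = 0. First row:
  (13 - 13.099)·v_x + (-1)·v_y = 0, i.e. (-0.099)·v_x + (-1)·v_y = 0,
  so v ∝ (b, λ_1 - a) = (-1, 0.099); multiply by -1 so the first entry is positive: u = (1, -0.099).
  ||u|| = √((1)² + (-0.099)²) = √(1.0098) ≈ 1.0049,
  v_1 = u/||u|| ≈ (0.9951, -0.0985) (||v_1|| = 1).

λ_1 = 13.099,  λ_2 = 2.901;  v_1 ≈ (0.9951, -0.0985)


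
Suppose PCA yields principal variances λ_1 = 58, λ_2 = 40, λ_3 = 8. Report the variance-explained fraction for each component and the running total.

Step 1 — total variance = trace(Sigma) = Σ λ_i = 58 + 40 + 8 = 106.

Step 2 — fraction explained by component i = λ_i / Σ λ:
  PC1: 58/106 = 0.5472
  PC2: 40/106 = 0.3774
  PC3: 8/106 = 0.0755

Step 3 — cumulative fraction after k components = (λ_1 + ... + λ_k) / Σ λ:
  k = 1: 58/106 = 0.5472
  k = 2: (58 + 40)/106 = 98/106 = 0.9245
  k = 3: (58 + 40 + 8)/106 = 106/106 = 1

Summary (fraction, with percent):

explained: PC1 0.5472 (54.72%), PC2 0.3774 (37.74%), PC3 0.0755 (7.55%);  cumulative: 0.5472, 0.9245, 1


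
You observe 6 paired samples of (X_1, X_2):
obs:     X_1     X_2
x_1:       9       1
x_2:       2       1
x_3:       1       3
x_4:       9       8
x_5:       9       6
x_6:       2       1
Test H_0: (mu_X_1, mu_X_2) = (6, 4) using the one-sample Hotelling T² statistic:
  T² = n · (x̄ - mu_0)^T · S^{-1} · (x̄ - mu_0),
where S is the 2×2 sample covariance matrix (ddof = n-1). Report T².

Step 1 — sample mean vector:
  mean(X_1) = (9 + 2 + 1 + 9 + 9 + 2) / 6 = 32/6 = 5.3333
  mean(X_2) = (1 + 1 + 3 + 8 + 6 + 1) / 6 = 20/6 = 3.3333
  x̄ = (5.3333, 3.3333),  deviation x̄ - mu_0 = (5.3333, 3.3333) - (6, 4) = (-0.6667, -0.6667).

Step 2 — sample covariance matrix, S[i,j] = (1/(n-1)) · Σ_k (x_{k,i} - mean_i) · (x_{k,j} - mean_j), divisor n-1 = 5:
  S[X_1,X_1] = ((3.6667)·(3.6667) + (-3.3333)·(-3.3333) + (-4.3333)·(-4.3333) + (3.6667)·(3.6667) + (3.6667)·(3.6667) + (-3.3333)·(-3.3333)) / 5 = 81.3333/5 = 16.2667
  S[X_1,X_2] = ((3.6667)·(-2.3333) + (-3.3333)·(-2.3333) + (-4.3333)·(-0.3333) + (3.6667)·(4.6667) + (3.6667)·(2.6667) + (-3.3333)·(-2.3333)) / 5 = 35.3333/5 = 7.0667
  S[X_2,X_2] = ((-2.3333)·(-2.3333) + (-2.3333)·(-2.3333) + (-0.3333)·(-0.3333) + (4.6667)·(4.6667) + (2.6667)·(2.6667) + (-2.3333)·(-2.3333)) / 5 = 45.3333/5 = 9.0667
  S = [[16.2667, 7.0667],
 [7.0667, 9.0667]].

Step 3 — invert S. det(S) = 16.2667·9.0667 - (7.0667)² = 97.5467.
  S^{-1} = (1/det) · [[d, -b], [-b, a]] = [[0.0929, -0.0724],
 [-0.0724, 0.1668]].

Step 4 — quadratic form (x̄ - mu_0)^T · S^{-1} · (x̄ - mu_0):
  S^{-1} · (x̄ - mu_0) = (-0.0137, -0.0629),
  (x̄ - mu_0)^T · [...] = (-0.6667)·(-0.0137) + (-0.6667)·(-0.0629) = 0.051.

Step 5 — scale by n: T² = 6 · 0.051 = 0.3062.

T² ≈ 0.3062


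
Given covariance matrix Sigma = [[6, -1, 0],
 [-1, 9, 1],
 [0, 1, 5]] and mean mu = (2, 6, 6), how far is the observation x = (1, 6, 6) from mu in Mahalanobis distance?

Step 1 — centre the observation: (x - mu) = (-1, 0, 0).

Step 2 — invert Sigma (cofactor / det for 3×3, or solve directly):
  Sigma^{-1} = [[0.1699, 0.0193, -0.0039],
 [0.0193, 0.1158, -0.0232],
 [-0.0039, -0.0232, 0.2046]].

Step 3 — form the quadratic (x - mu)^T · Sigma^{-1} · (x - mu):
  Sigma^{-1} · (x - mu) = (-0.1699, -0.0193, 0.0039).
  (x - mu)^T · [Sigma^{-1} · (x - mu)] = (-1)·(-0.1699) + (0)·(-0.0193) + (0)·(0.0039) = 0.1699.

Step 4 — take square root: d = √(0.1699) ≈ 0.4122.

d(x, mu) = √(0.1699) ≈ 0.4122


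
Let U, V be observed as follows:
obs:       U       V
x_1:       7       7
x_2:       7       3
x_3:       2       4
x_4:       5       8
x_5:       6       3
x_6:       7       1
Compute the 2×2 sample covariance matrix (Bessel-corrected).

Step 1 — column means:
  mean(U) = (7 + 7 + 2 + 5 + 6 + 7) / 6 = 34/6 = 5.6667
  mean(V) = (7 + 3 + 4 + 8 + 3 + 1) / 6 = 26/6 = 4.3333

Step 2 — sample covariance S[i,j] = (1/(n-1)) · Σ_k (x_{k,i} - mean_i) · (x_{k,j} - mean_j), with n-1 = 5.
  S[U,U] = ((1.3333)·(1.3333) + (1.3333)·(1.3333) + (-3.6667)·(-3.6667) + (-0.6667)·(-0.6667) + (0.3333)·(0.3333) + (1.3333)·(1.3333)) / 5 = 19.3333/5 = 3.8667
  S[U,V] = ((1.3333)·(2.6667) + (1.3333)·(-1.3333) + (-3.6667)·(-0.3333) + (-0.6667)·(3.6667) + (0.3333)·(-1.3333) + (1.3333)·(-3.3333)) / 5 = -4.3333/5 = -0.8667
  S[V,V] = ((2.6667)·(2.6667) + (-1.3333)·(-1.3333) + (-0.3333)·(-0.3333) + (3.6667)·(3.6667) + (-1.3333)·(-1.3333) + (-3.3333)·(-3.3333)) / 5 = 35.3333/5 = 7.0667

S is symmetric (S[j,i] = S[i,j]). Assembling:

S = [[3.8667, -0.8667],
 [-0.8667, 7.0667]]


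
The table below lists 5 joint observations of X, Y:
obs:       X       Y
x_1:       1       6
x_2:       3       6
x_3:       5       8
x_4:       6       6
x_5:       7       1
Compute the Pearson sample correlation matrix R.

Step 1 — column means:
  mean(X) = (1 + 3 + 5 + 6 + 7) / 5 = 22/5 = 4.4
  mean(Y) = (6 + 6 + 8 + 6 + 1) / 5 = 27/5 = 5.4

Step 2 — sample variances and covariances s[i,j] = (1/(n-1)) · Σ_k (x_{k,i} - mean_i) · (x_{k,j} - mean_j), with n-1 = 4:
  s[X,X] = ((-3.4)·(-3.4) + (-1.4)·(-1.4) + (0.6)·(0.6) + (1.6)·(1.6) + (2.6)·(2.6)) / 4 = 23.2/4 = 5.8
  s[X,Y] = ((-3.4)·(0.6) + (-1.4)·(0.6) + (0.6)·(2.6) + (1.6)·(0.6) + (2.6)·(-4.4)) / 4 = -11.8/4 = -2.95
  s[Y,Y] = ((0.6)·(0.6) + (0.6)·(0.6) + (2.6)·(2.6) + (0.6)·(0.6) + (-4.4)·(-4.4)) / 4 = 27.2/4 = 6.8
  Sample standard deviations s_i = √(s[i,i]):
  s(X) = √(5.8) = 2.4083
  s(Y) = √(6.8) = 2.6077

Step 3 — r_{ij} = s_{ij} / (s_i · s_j):
  r[X,X] = 1 (diagonal).
  r[X,Y] = -2.95 / (2.4083 · 2.6077) = -2.95 / 6.2801 = -0.4697
  r[Y,Y] = 1 (diagonal).

R is symmetric with unit diagonal. Assembling:

R = [[1, -0.4697],
 [-0.4697, 1]]


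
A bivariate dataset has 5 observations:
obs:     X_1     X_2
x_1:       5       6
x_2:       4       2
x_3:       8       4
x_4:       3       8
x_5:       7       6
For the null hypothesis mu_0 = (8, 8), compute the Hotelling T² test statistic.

Step 1 — sample mean vector:
  mean(X_1) = (5 + 4 + 8 + 3 + 7) / 5 = 27/5 = 5.4
  mean(X_2) = (6 + 2 + 4 + 8 + 6) / 5 = 26/5 = 5.2
  x̄ = (5.4, 5.2),  deviation x̄ - mu_0 = (5.4, 5.2) - (8, 8) = (-2.6, -2.8).

Step 2 — sample covariance matrix, S[i,j] = (1/(n-1)) · Σ_k (x_{k,i} - mean_i) · (x_{k,j} - mean_j), divisor n-1 = 4:
  S[X_1,X_1] = ((-0.4)·(-0.4) + (-1.4)·(-1.4) + (2.6)·(2.6) + (-2.4)·(-2.4) + (1.6)·(1.6)) / 4 = 17.2/4 = 4.3
  S[X_1,X_2] = ((-0.4)·(0.8) + (-1.4)·(-3.2) + (2.6)·(-1.2) + (-2.4)·(2.8) + (1.6)·(0.8)) / 4 = -4.4/4 = -1.1
  S[X_2,X_2] = ((0.8)·(0.8) + (-3.2)·(-3.2) + (-1.2)·(-1.2) + (2.8)·(2.8) + (0.8)·(0.8)) / 4 = 20.8/4 = 5.2
  S = [[4.3, -1.1],
 [-1.1, 5.2]].

Step 3 — invert S. det(S) = 4.3·5.2 - (-1.1)² = 21.15.
  S^{-1} = (1/det) · [[d, -b], [-b, a]] = [[0.2459, 0.052],
 [0.052, 0.2033]].

Step 4 — quadratic form (x̄ - mu_0)^T · S^{-1} · (x̄ - mu_0):
  S^{-1} · (x̄ - mu_0) = (-0.7849, -0.7045),
  (x̄ - mu_0)^T · [...] = (-2.6)·(-0.7849) + (-2.8)·(-0.7045) = 4.0132.

Step 5 — scale by n: T² = 5 · 4.0132 = 20.0662.

T² ≈ 20.0662


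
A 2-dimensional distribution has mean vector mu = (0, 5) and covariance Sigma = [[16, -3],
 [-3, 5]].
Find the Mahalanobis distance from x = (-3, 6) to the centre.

Step 1 — centre the observation: (x - mu) = (-3, 1).

Step 2 — invert Sigma. det(Sigma) = 16·5 - (-3)² = 71.
  Sigma^{-1} = (1/det) · [[d, -b], [-b, a]] = [[0.0704, 0.0423],
 [0.0423, 0.2254]].

Step 3 — form the quadratic (x - mu)^T · Sigma^{-1} · (x - mu):
  Sigma^{-1} · (x - mu) = (-0.169, 0.0986).
  (x - mu)^T · [Sigma^{-1} · (x - mu)] = (-3)·(-0.169) + (1)·(0.0986) = 0.6056.

Step 4 — take square root: d = √(0.6056) ≈ 0.7782.

d(x, mu) = √(0.6056) ≈ 0.7782


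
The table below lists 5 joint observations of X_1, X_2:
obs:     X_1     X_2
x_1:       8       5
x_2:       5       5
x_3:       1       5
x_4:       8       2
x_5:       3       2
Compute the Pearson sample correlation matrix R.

Step 1 — column means:
  mean(X_1) = (8 + 5 + 1 + 8 + 3) / 5 = 25/5 = 5
  mean(X_2) = (5 + 5 + 5 + 2 + 2) / 5 = 19/5 = 3.8

Step 2 — sample variances and covariances s[i,j] = (1/(n-1)) · Σ_k (x_{k,i} - mean_i) · (x_{k,j} - mean_j), with n-1 = 4:
  s[X_1,X_1] = ((3)·(3) + (0)·(0) + (-4)·(-4) + (3)·(3) + (-2)·(-2)) / 4 = 38/4 = 9.5
  s[X_1,X_2] = ((3)·(1.2) + (0)·(1.2) + (-4)·(1.2) + (3)·(-1.8) + (-2)·(-1.8)) / 4 = -3/4 = -0.75
  s[X_2,X_2] = ((1.2)·(1.2) + (1.2)·(1.2) + (1.2)·(1.2) + (-1.8)·(-1.8) + (-1.8)·(-1.8)) / 4 = 10.8/4 = 2.7
  Sample standard deviations s_i = √(s[i,i]):
  s(X_1) = √(9.5) = 3.0822
  s(X_2) = √(2.7) = 1.6432

Step 3 — r_{ij} = s_{ij} / (s_i · s_j):
  r[X_1,X_1] = 1 (diagonal).
  r[X_1,X_2] = -0.75 / (3.0822 · 1.6432) = -0.75 / 5.0646 = -0.1481
  r[X_2,X_2] = 1 (diagonal).

R is symmetric with unit diagonal. Assembling:

R = [[1, -0.1481],
 [-0.1481, 1]]


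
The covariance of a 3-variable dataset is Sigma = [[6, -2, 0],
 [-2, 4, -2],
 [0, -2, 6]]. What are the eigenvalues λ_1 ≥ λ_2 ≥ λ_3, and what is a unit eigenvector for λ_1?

Step 1 — characteristic polynomial p(λ) = det(λI - Sigma) = λ³ - tr·λ² + c_1·λ - det, where tr = trace, c_1 = sum of the principal 2×2 minors, det = det(Sigma):
  tr = 6 + 4 + 6 = 16,
  c_1 = (6·4 - (-2)²) + (6·6 - (0)²) + (4·6 - (-2)²) = 20 + 36 + 20 = 76,
  det = 6·(4·6 - (-2)²) - (-2)·((-2)·6 - (-2)·(0)) + (0)·((-2)·(-2) - 4·(0)) = 6·(20) - (-2)·(-12) + (0)·(4) = 96.
  So p(λ) = λ³ - 16λ² + 76λ - 96.
Step 2 — look for an integer root (rational root theorem: any rational root is an integer divisor of 96). Testing λ = 2:
  p(2) = 8 - 64 + 152 - 96 = 0  ✓
  Dividing out (λ - 2): p(λ) = (λ - 2)(λ² - 14λ + 48).
Step 3 — remaining eigenvalues from the quadratic λ² - 14λ + 48 = 0:
  Δ = 14² - 4·48 = 196 - 192 = 4,  λ = (14 ± √4)/2 = (14 ± 2)/2 = 8 or 6.
  Sorted: λ_1 = 8,  λ_2 = 6,  λ_3 = 2  (check: sum = 16 = tr ✓).

Step 4 — unit eigenvector for λ_1 = 8: v spans the null space of (Sigma - λ_1 I), whose rows are
  r_1 = (-2, -2, 0),  r_2 = (-2, -4, -2),  r_3 = (0, -2, -2).
  v is orthogonal to every row, so take v ∝ r_1 × r_2 = ((-2)·(-2) - (0)·(-4), (0)·(-2) - (-2)·(-2), (-2)·(-4) - (-2)·(-2)) = (4, -4, 4).
  Rescale (divide by 4): u = (1, -1, 1).
  ||u|| = √((1)² + (-1)² + (1)²) = √(3) ≈ 1.7321,  v_1 = u/||u|| ≈ (0.5774, -0.5774, 0.5774) (||v_1|| = 1).

λ_1 = 8,  λ_2 = 6,  λ_3 = 2;  v_1 ≈ (0.5774, -0.5774, 0.5774)


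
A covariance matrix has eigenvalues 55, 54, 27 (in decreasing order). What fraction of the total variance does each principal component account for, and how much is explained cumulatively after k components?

Step 1 — total variance = trace(Sigma) = Σ λ_i = 55 + 54 + 27 = 136.

Step 2 — fraction explained by component i = λ_i / Σ λ:
  PC1: 55/136 = 0.4044
  PC2: 54/136 = 0.3971
  PC3: 27/136 = 0.1985

Step 3 — cumulative fraction after k components = (λ_1 + ... + λ_k) / Σ λ:
  k = 1: 55/136 = 0.4044
  k = 2: (55 + 54)/136 = 109/136 = 0.8015
  k = 3: (55 + 54 + 27)/136 = 136/136 = 1

Summary (fraction, with percent):

explained: PC1 0.4044 (40.44%), PC2 0.3971 (39.71%), PC3 0.1985 (19.85%);  cumulative: 0.4044, 0.8015, 1


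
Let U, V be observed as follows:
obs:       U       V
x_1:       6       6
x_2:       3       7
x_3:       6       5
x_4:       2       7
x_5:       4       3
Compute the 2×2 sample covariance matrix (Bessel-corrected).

Step 1 — column means:
  mean(U) = (6 + 3 + 6 + 2 + 4) / 5 = 21/5 = 4.2
  mean(V) = (6 + 7 + 5 + 7 + 3) / 5 = 28/5 = 5.6

Step 2 — sample covariance S[i,j] = (1/(n-1)) · Σ_k (x_{k,i} - mean_i) · (x_{k,j} - mean_j), with n-1 = 4.
  S[U,U] = ((1.8)·(1.8) + (-1.2)·(-1.2) + (1.8)·(1.8) + (-2.2)·(-2.2) + (-0.2)·(-0.2)) / 4 = 12.8/4 = 3.2
  S[U,V] = ((1.8)·(0.4) + (-1.2)·(1.4) + (1.8)·(-0.6) + (-2.2)·(1.4) + (-0.2)·(-2.6)) / 4 = -4.6/4 = -1.15
  S[V,V] = ((0.4)·(0.4) + (1.4)·(1.4) + (-0.6)·(-0.6) + (1.4)·(1.4) + (-2.6)·(-2.6)) / 4 = 11.2/4 = 2.8

S is symmetric (S[j,i] = S[i,j]). Assembling:

S = [[3.2, -1.15],
 [-1.15, 2.8]]


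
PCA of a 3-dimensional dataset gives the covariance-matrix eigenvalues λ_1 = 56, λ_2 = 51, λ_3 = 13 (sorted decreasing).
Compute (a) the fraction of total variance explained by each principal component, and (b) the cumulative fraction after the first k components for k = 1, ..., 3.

Step 1 — total variance = trace(Sigma) = Σ λ_i = 56 + 51 + 13 = 120.

Step 2 — fraction explained by component i = λ_i / Σ λ:
  PC1: 56/120 = 0.4667
  PC2: 51/120 = 0.425
  PC3: 13/120 = 0.1083

Step 3 — cumulative fraction after k components = (λ_1 + ... + λ_k) / Σ λ:
  k = 1: 56/120 = 0.4667
  k = 2: (56 + 51)/120 = 107/120 = 0.8917
  k = 3: (56 + 51 + 13)/120 = 120/120 = 1

Summary (fraction, with percent):

explained: PC1 0.4667 (46.67%), PC2 0.425 (42.5%), PC3 0.1083 (10.83%);  cumulative: 0.4667, 0.8917, 1


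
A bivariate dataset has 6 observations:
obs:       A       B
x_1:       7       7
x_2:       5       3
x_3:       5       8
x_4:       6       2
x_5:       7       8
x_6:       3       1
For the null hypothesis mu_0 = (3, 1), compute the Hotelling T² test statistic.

Step 1 — sample mean vector:
  mean(A) = (7 + 5 + 5 + 6 + 7 + 3) / 6 = 33/6 = 5.5
  mean(B) = (7 + 3 + 8 + 2 + 8 + 1) / 6 = 29/6 = 4.8333
  x̄ = (5.5, 4.8333),  deviation x̄ - mu_0 = (5.5, 4.8333) - (3, 1) = (2.5, 3.8333).

Step 2 — sample covariance matrix, S[i,j] = (1/(n-1)) · Σ_k (x_{k,i} - mean_i) · (x_{k,j} - mean_j), divisor n-1 = 5:
  S[A,A] = ((1.5)·(1.5) + (-0.5)·(-0.5) + (-0.5)·(-0.5) + (0.5)·(0.5) + (1.5)·(1.5) + (-2.5)·(-2.5)) / 5 = 11.5/5 = 2.3
  S[A,B] = ((1.5)·(2.1667) + (-0.5)·(-1.8333) + (-0.5)·(3.1667) + (0.5)·(-2.8333) + (1.5)·(3.1667) + (-2.5)·(-3.8333)) / 5 = 15.5/5 = 3.1
  S[B,B] = ((2.1667)·(2.1667) + (-1.8333)·(-1.8333) + (3.1667)·(3.1667) + (-2.8333)·(-2.8333) + (3.1667)·(3.1667) + (-3.8333)·(-3.8333)) / 5 = 50.8333/5 = 10.1667
  S = [[2.3, 3.1],
 [3.1, 10.1667]].

Step 3 — invert S. det(S) = 2.3·10.1667 - (3.1)² = 13.7733.
  S^{-1} = (1/det) · [[d, -b], [-b, a]] = [[0.7381, -0.2251],
 [-0.2251, 0.167]].

Step 4 — quadratic form (x̄ - mu_0)^T · S^{-1} · (x̄ - mu_0):
  S^{-1} · (x̄ - mu_0) = (0.9826, 0.0774),
  (x̄ - mu_0)^T · [...] = (2.5)·(0.9826) + (3.8333)·(0.0774) = 2.7533.

Step 5 — scale by n: T² = 6 · 2.7533 = 16.5198.

T² ≈ 16.5198


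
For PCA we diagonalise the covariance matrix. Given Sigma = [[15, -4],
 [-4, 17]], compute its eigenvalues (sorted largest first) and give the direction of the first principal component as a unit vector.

Step 1 — characteristic polynomial of 2×2 Sigma:
  det(Sigma - λI) = λ² - trace · λ + det = 0.
  trace = 15 + 17 = 32, det = 15·17 - (-4)² = 239.
Step 2 — discriminant:
  Δ = trace² - 4·det = 1024 - 956 = 68.
Step 3 — eigenvalues:
  λ = (trace ± √Δ)/2 = (32 ± 8.2462)/2,
  λ_1 = 20.1231,  λ_2 = 11.8769.

Step 4 — unit eigenvector for λ_1: solve (Sigma - λ_1 I)v = 0. First row:
  (15 - 20.1231)·v_x + (-4)·v_y = 0, i.e. (-5.1231)·v_x + (-4)·v_y = 0,
  so v ∝ (b, λ_1 - a) = (-4, 5.1231); multiply by -1 so the first entry is positive: u = (4, -5.1231).
  ||u|| = √((4)² + (-5.1231)²) = √(42.2462) ≈ 6.4997,
  v_1 = u/||u|| ≈ (0.6154, -0.7882) (||v_1|| = 1).

λ_1 = 20.1231,  λ_2 = 11.8769;  v_1 ≈ (0.6154, -0.7882)


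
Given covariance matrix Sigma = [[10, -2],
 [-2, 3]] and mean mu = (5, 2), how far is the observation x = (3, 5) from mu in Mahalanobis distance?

Step 1 — centre the observation: (x - mu) = (-2, 3).

Step 2 — invert Sigma. det(Sigma) = 10·3 - (-2)² = 26.
  Sigma^{-1} = (1/det) · [[d, -b], [-b, a]] = [[0.1154, 0.0769],
 [0.0769, 0.3846]].

Step 3 — form the quadratic (x - mu)^T · Sigma^{-1} · (x - mu):
  Sigma^{-1} · (x - mu) = (0, 1).
  (x - mu)^T · [Sigma^{-1} · (x - mu)] = (-2)·(0) + (3)·(1) = 3.

Step 4 — take square root: d = √(3) ≈ 1.7321.

d(x, mu) = √(3) ≈ 1.7321


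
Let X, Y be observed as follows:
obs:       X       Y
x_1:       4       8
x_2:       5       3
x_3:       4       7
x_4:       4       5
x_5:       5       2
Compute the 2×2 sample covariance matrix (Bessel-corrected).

Step 1 — column means:
  mean(X) = (4 + 5 + 4 + 4 + 5) / 5 = 22/5 = 4.4
  mean(Y) = (8 + 3 + 7 + 5 + 2) / 5 = 25/5 = 5

Step 2 — sample covariance S[i,j] = (1/(n-1)) · Σ_k (x_{k,i} - mean_i) · (x_{k,j} - mean_j), with n-1 = 4.
  S[X,X] = ((-0.4)·(-0.4) + (0.6)·(0.6) + (-0.4)·(-0.4) + (-0.4)·(-0.4) + (0.6)·(0.6)) / 4 = 1.2/4 = 0.3
  S[X,Y] = ((-0.4)·(3) + (0.6)·(-2) + (-0.4)·(2) + (-0.4)·(0) + (0.6)·(-3)) / 4 = -5/4 = -1.25
  S[Y,Y] = ((3)·(3) + (-2)·(-2) + (2)·(2) + (0)·(0) + (-3)·(-3)) / 4 = 26/4 = 6.5

S is symmetric (S[j,i] = S[i,j]). Assembling:

S = [[0.3, -1.25],
 [-1.25, 6.5]]


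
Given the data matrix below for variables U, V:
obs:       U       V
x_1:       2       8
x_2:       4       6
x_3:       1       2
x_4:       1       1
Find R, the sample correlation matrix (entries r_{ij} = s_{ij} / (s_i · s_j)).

Step 1 — column means:
  mean(U) = (2 + 4 + 1 + 1) / 4 = 8/4 = 2
  mean(V) = (8 + 6 + 2 + 1) / 4 = 17/4 = 4.25

Step 2 — sample variances and covariances s[i,j] = (1/(n-1)) · Σ_k (x_{k,i} - mean_i) · (x_{k,j} - mean_j), with n-1 = 3:
  s[U,U] = ((0)·(0) + (2)·(2) + (-1)·(-1) + (-1)·(-1)) / 3 = 6/3 = 2
  s[U,V] = ((0)·(3.75) + (2)·(1.75) + (-1)·(-2.25) + (-1)·(-3.25)) / 3 = 9/3 = 3
  s[V,V] = ((3.75)·(3.75) + (1.75)·(1.75) + (-2.25)·(-2.25) + (-3.25)·(-3.25)) / 3 = 32.75/3 = 10.9167
  Sample standard deviations s_i = √(s[i,i]):
  s(U) = √(2) = 1.4142
  s(V) = √(10.9167) = 3.304

Step 3 — r_{ij} = s_{ij} / (s_i · s_j):
  r[U,U] = 1 (diagonal).
  r[U,V] = 3 / (1.4142 · 3.304) = 3 / 4.6726 = 0.642
  r[V,V] = 1 (diagonal).

R is symmetric with unit diagonal. Assembling:

R = [[1, 0.642],
 [0.642, 1]]


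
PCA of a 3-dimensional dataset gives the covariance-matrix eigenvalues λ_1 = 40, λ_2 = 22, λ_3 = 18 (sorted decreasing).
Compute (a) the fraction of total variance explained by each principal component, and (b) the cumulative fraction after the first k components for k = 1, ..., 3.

Step 1 — total variance = trace(Sigma) = Σ λ_i = 40 + 22 + 18 = 80.

Step 2 — fraction explained by component i = λ_i / Σ λ:
  PC1: 40/80 = 0.5
  PC2: 22/80 = 0.275
  PC3: 18/80 = 0.225

Step 3 — cumulative fraction after k components = (λ_1 + ... + λ_k) / Σ λ:
  k = 1: 40/80 = 0.5
  k = 2: (40 + 22)/80 = 62/80 = 0.775
  k = 3: (40 + 22 + 18)/80 = 80/80 = 1

Summary (fraction, with percent):

explained: PC1 0.5 (50%), PC2 0.275 (27.5%), PC3 0.225 (22.5%);  cumulative: 0.5, 0.775, 1


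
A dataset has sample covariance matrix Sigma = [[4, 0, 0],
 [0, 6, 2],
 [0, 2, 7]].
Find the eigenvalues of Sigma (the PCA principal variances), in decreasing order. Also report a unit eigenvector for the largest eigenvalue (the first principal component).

Step 1 — characteristic polynomial p(λ) = det(λI - Sigma) = λ³ - tr·λ² + c_1·λ - det, where tr = trace, c_1 = sum of the principal 2×2 minors, det = det(Sigma):
  tr = 4 + 6 + 7 = 17,
  c_1 = (4·6 - (0)²) + (4·7 - (0)²) + (6·7 - (2)²) = 24 + 28 + 38 = 90,
  det = 4·(6·7 - (2)²) - (0)·((0)·7 - (2)·(0)) + (0)·((0)·(2) - 6·(0)) = 4·(38) - (0)·(0) + (0)·(0) = 152.
  So p(λ) = λ³ - 17λ² + 90λ - 152.
Step 2 — look for an integer root (rational root theorem: any rational root is an integer divisor of 152). Testing λ = 4:
  p(4) = 64 - 272 + 360 - 152 = 0  ✓
  Dividing out (λ - 4): p(λ) = (λ - 4)(λ² - 13λ + 38).
Step 3 — remaining eigenvalues from the quadratic λ² - 13λ + 38 = 0:
  Δ = 13² - 4·38 = 169 - 152 = 17,  λ = (13 ± √17)/2 = (13 ± 4.1231)/2 ≈ 8.5616 or 4.4384.
  Sorted: λ_1 = 8.5616,  λ_2 = 4.4384,  λ_3 = 4  (check: sum = 17 = tr ✓).

Step 4 — unit eigenvector for λ_1 ≈ 8.5616: v spans the null space of (Sigma - λ_1 I), whose rows are
  r_1 = (-4.5616, 0, 0),  r_2 = (0, -2.5616, 2),  r_3 = (0, 2, -1.5616).
  v is orthogonal to every row, so take v ∝ r_1 × r_2 = ((0)·(2) - (0)·(-2.5616), (0)·(0) - (-4.5616)·(2), (-4.5616)·(-2.5616) - (0)·(0)) ≈ (0, 9.1231, 11.6847).
  Let u = (0, 9.1231, 11.6847).
  ||u|| = √((0)² + (9.1231)² + (11.6847)²) = √(219.7623) ≈ 14.8244,  v_1 = u/||u|| ≈ (0, 0.6154, 0.7882) (||v_1|| = 1).

λ_1 = 8.5616,  λ_2 = 4.4384,  λ_3 = 4;  v_1 ≈ (0, 0.6154, 0.7882)


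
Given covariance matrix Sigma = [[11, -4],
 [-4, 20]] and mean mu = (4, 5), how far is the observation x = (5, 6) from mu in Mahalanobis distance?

Step 1 — centre the observation: (x - mu) = (1, 1).

Step 2 — invert Sigma. det(Sigma) = 11·20 - (-4)² = 204.
  Sigma^{-1} = (1/det) · [[d, -b], [-b, a]] = [[0.098, 0.0196],
 [0.0196, 0.0539]].

Step 3 — form the quadratic (x - mu)^T · Sigma^{-1} · (x - mu):
  Sigma^{-1} · (x - mu) = (0.1176, 0.0735).
  (x - mu)^T · [Sigma^{-1} · (x - mu)] = (1)·(0.1176) + (1)·(0.0735) = 0.1912.

Step 4 — take square root: d = √(0.1912) ≈ 0.4372.

d(x, mu) = √(0.1912) ≈ 0.4372


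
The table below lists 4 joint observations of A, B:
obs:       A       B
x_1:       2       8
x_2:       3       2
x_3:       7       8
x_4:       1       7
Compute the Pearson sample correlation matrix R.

Step 1 — column means:
  mean(A) = (2 + 3 + 7 + 1) / 4 = 13/4 = 3.25
  mean(B) = (8 + 2 + 8 + 7) / 4 = 25/4 = 6.25

Step 2 — sample variances and covariances s[i,j] = (1/(n-1)) · Σ_k (x_{k,i} - mean_i) · (x_{k,j} - mean_j), with n-1 = 3:
  s[A,A] = ((-1.25)·(-1.25) + (-0.25)·(-0.25) + (3.75)·(3.75) + (-2.25)·(-2.25)) / 3 = 20.75/3 = 6.9167
  s[A,B] = ((-1.25)·(1.75) + (-0.25)·(-4.25) + (3.75)·(1.75) + (-2.25)·(0.75)) / 3 = 3.75/3 = 1.25
  s[B,B] = ((1.75)·(1.75) + (-4.25)·(-4.25) + (1.75)·(1.75) + (0.75)·(0.75)) / 3 = 24.75/3 = 8.25
  Sample standard deviations s_i = √(s[i,i]):
  s(A) = √(6.9167) = 2.63
  s(B) = √(8.25) = 2.8723

Step 3 — r_{ij} = s_{ij} / (s_i · s_j):
  r[A,A] = 1 (diagonal).
  r[A,B] = 1.25 / (2.63 · 2.8723) = 1.25 / 7.554 = 0.1655
  r[B,B] = 1 (diagonal).

R is symmetric with unit diagonal. Assembling:

R = [[1, 0.1655],
 [0.1655, 1]]


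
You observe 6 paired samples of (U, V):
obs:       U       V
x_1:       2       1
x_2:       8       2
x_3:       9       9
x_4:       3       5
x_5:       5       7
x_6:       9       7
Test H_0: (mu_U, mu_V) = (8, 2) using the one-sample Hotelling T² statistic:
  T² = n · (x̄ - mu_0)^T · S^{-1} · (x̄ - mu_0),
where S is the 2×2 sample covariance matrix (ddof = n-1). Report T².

Step 1 — sample mean vector:
  mean(U) = (2 + 8 + 9 + 3 + 5 + 9) / 6 = 36/6 = 6
  mean(V) = (1 + 2 + 9 + 5 + 7 + 7) / 6 = 31/6 = 5.1667
  x̄ = (6, 5.1667),  deviation x̄ - mu_0 = (6, 5.1667) - (8, 2) = (-2, 3.1667).

Step 2 — sample covariance matrix, S[i,j] = (1/(n-1)) · Σ_k (x_{k,i} - mean_i) · (x_{k,j} - mean_j), divisor n-1 = 5:
  S[U,U] = ((-4)·(-4) + (2)·(2) + (3)·(3) + (-3)·(-3) + (-1)·(-1) + (3)·(3)) / 5 = 48/5 = 9.6
  S[U,V] = ((-4)·(-4.1667) + (2)·(-3.1667) + (3)·(3.8333) + (-3)·(-0.1667) + (-1)·(1.8333) + (3)·(1.8333)) / 5 = 26/5 = 5.2
  S[V,V] = ((-4.1667)·(-4.1667) + (-3.1667)·(-3.1667) + (3.8333)·(3.8333) + (-0.1667)·(-0.1667) + (1.8333)·(1.8333) + (1.8333)·(1.8333)) / 5 = 48.8333/5 = 9.7667
  S = [[9.6, 5.2],
 [5.2, 9.7667]].

Step 3 — invert S. det(S) = 9.6·9.7667 - (5.2)² = 66.72.
  S^{-1} = (1/det) · [[d, -b], [-b, a]] = [[0.1464, -0.0779],
 [-0.0779, 0.1439]].

Step 4 — quadratic form (x̄ - mu_0)^T · S^{-1} · (x̄ - mu_0):
  S^{-1} · (x̄ - mu_0) = (-0.5396, 0.6115),
  (x̄ - mu_0)^T · [...] = (-2)·(-0.5396) + (3.1667)·(0.6115) = 3.0156.

Step 5 — scale by n: T² = 6 · 3.0156 = 18.0935.

T² ≈ 18.0935


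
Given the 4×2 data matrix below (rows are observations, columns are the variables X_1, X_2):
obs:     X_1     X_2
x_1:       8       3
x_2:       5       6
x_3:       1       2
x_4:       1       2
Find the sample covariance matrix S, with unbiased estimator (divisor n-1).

Step 1 — column means:
  mean(X_1) = (8 + 5 + 1 + 1) / 4 = 15/4 = 3.75
  mean(X_2) = (3 + 6 + 2 + 2) / 4 = 13/4 = 3.25

Step 2 — sample covariance S[i,j] = (1/(n-1)) · Σ_k (x_{k,i} - mean_i) · (x_{k,j} - mean_j), with n-1 = 3.
  S[X_1,X_1] = ((4.25)·(4.25) + (1.25)·(1.25) + (-2.75)·(-2.75) + (-2.75)·(-2.75)) / 3 = 34.75/3 = 11.5833
  S[X_1,X_2] = ((4.25)·(-0.25) + (1.25)·(2.75) + (-2.75)·(-1.25) + (-2.75)·(-1.25)) / 3 = 9.25/3 = 3.0833
  S[X_2,X_2] = ((-0.25)·(-0.25) + (2.75)·(2.75) + (-1.25)·(-1.25) + (-1.25)·(-1.25)) / 3 = 10.75/3 = 3.5833

S is symmetric (S[j,i] = S[i,j]). Assembling:

S = [[11.5833, 3.0833],
 [3.0833, 3.5833]]


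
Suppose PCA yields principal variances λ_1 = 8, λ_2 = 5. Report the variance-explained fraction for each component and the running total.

Step 1 — total variance = trace(Sigma) = Σ λ_i = 8 + 5 = 13.

Step 2 — fraction explained by component i = λ_i / Σ λ:
  PC1: 8/13 = 0.6154
  PC2: 5/13 = 0.3846

Step 3 — cumulative fraction after k components = (λ_1 + ... + λ_k) / Σ λ:
  k = 1: 8/13 = 0.6154
  k = 2: (8 + 5)/13 = 13/13 = 1

Summary (fraction, with percent):

explained: PC1 0.6154 (61.54%), PC2 0.3846 (38.46%);  cumulative: 0.6154, 1


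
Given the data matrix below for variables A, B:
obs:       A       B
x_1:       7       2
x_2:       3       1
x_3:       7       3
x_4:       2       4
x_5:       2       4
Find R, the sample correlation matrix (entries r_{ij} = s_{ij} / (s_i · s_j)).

Step 1 — column means:
  mean(A) = (7 + 3 + 7 + 2 + 2) / 5 = 21/5 = 4.2
  mean(B) = (2 + 1 + 3 + 4 + 4) / 5 = 14/5 = 2.8

Step 2 — sample variances and covariances s[i,j] = (1/(n-1)) · Σ_k (x_{k,i} - mean_i) · (x_{k,j} - mean_j), with n-1 = 4:
  s[A,A] = ((2.8)·(2.8) + (-1.2)·(-1.2) + (2.8)·(2.8) + (-2.2)·(-2.2) + (-2.2)·(-2.2)) / 4 = 26.8/4 = 6.7
  s[A,B] = ((2.8)·(-0.8) + (-1.2)·(-1.8) + (2.8)·(0.2) + (-2.2)·(1.2) + (-2.2)·(1.2)) / 4 = -4.8/4 = -1.2
  s[B,B] = ((-0.8)·(-0.8) + (-1.8)·(-1.8) + (0.2)·(0.2) + (1.2)·(1.2) + (1.2)·(1.2)) / 4 = 6.8/4 = 1.7
  Sample standard deviations s_i = √(s[i,i]):
  s(A) = √(6.7) = 2.5884
  s(B) = √(1.7) = 1.3038

Step 3 — r_{ij} = s_{ij} / (s_i · s_j):
  r[A,A] = 1 (diagonal).
  r[A,B] = -1.2 / (2.5884 · 1.3038) = -1.2 / 3.3749 = -0.3556
  r[B,B] = 1 (diagonal).

R is symmetric with unit diagonal. Assembling:

R = [[1, -0.3556],
 [-0.3556, 1]]


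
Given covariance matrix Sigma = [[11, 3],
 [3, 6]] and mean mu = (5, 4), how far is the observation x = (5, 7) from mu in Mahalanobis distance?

Step 1 — centre the observation: (x - mu) = (0, 3).

Step 2 — invert Sigma. det(Sigma) = 11·6 - (3)² = 57.
  Sigma^{-1} = (1/det) · [[d, -b], [-b, a]] = [[0.1053, -0.0526],
 [-0.0526, 0.193]].

Step 3 — form the quadratic (x - mu)^T · Sigma^{-1} · (x - mu):
  Sigma^{-1} · (x - mu) = (-0.1579, 0.5789).
  (x - mu)^T · [Sigma^{-1} · (x - mu)] = (0)·(-0.1579) + (3)·(0.5789) = 1.7368.

Step 4 — take square root: d = √(1.7368) ≈ 1.3179.

d(x, mu) = √(1.7368) ≈ 1.3179
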